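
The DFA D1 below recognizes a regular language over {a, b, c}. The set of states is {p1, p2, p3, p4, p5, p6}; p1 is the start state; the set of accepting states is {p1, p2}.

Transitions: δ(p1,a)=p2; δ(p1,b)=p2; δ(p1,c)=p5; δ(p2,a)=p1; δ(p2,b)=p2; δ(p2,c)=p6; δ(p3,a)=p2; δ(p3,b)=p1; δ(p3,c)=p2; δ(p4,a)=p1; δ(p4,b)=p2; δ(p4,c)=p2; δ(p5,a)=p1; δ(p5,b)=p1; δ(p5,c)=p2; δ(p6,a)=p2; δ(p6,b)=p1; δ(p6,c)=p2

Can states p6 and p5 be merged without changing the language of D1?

States {p3,p4} cannot be reached from the start state, so discard them.
P0 = {p1,p2} | {p5,p6}.
Stable partition: {p1,p2} | {p5,p6} — 2 equivalence classes.
p6 and p5 lie in the same block of the stable partition, so they are equivalent — no string distinguishes them.

Yes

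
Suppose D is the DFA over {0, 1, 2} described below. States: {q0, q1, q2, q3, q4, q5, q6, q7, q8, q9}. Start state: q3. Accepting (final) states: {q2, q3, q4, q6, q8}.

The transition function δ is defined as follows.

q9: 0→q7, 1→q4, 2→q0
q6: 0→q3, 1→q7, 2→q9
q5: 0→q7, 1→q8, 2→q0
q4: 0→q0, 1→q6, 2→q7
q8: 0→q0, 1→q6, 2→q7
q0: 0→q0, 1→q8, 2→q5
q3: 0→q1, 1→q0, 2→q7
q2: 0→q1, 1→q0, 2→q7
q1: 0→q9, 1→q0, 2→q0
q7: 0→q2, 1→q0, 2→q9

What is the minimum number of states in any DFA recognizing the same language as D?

7

Start with accepting vs non-accepting: {q2,q3,q4,q6,q8} | {q0,q1,q5,q7,q9}.
Refine {q2,q3,q4,q6,q8} on symbol 0: members go to different blocks, giving {q2,q3,q4,q8} and {q6}.
Split {q2,q3,q4,q8} by δ(·,1) → {q2,q3} and {q4,q8}.
Refine {q0,q1,q5,q7,q9} on symbol 0: members go to different blocks, giving {q0,q1,q5,q9} and {q7}.
Split {q0,q1,q5,q9} by δ(·,0) → {q0,q1} and {q5,q9}.
Refine {q0,q1} on symbol 0: members go to different blocks, giving {q0} and {q1}.
The partition is now stable with 7 blocks: {q2,q3} | {q0} | {q6} | {q4,q8} | {q7} | {q5,q9} | {q1}.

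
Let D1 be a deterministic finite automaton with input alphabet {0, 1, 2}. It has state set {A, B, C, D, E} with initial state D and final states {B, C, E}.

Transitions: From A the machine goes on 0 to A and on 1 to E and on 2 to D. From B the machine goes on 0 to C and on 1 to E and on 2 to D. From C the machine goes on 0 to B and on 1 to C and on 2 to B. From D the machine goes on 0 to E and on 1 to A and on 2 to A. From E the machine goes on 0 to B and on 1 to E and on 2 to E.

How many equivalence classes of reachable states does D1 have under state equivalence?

P0 = {B,C,E} | {A,D}.
On input 2, block {B,C,E} splits into {C,E} and {B}.
Refine {C,E} on symbol 2: members go to different blocks, giving {C} and {E}.
Refine {A,D} on symbol 0: members go to different blocks, giving {A} and {D}.
No further refinement is possible. Final partition (5 blocks): {C} | {A} | {B} | {E} | {D}.

5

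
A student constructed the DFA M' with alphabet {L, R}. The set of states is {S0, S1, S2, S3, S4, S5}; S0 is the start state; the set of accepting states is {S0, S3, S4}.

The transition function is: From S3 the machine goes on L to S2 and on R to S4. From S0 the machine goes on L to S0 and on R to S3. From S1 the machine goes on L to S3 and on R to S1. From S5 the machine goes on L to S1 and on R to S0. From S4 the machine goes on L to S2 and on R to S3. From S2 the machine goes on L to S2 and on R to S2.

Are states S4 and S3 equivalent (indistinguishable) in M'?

Yes

States {S1,S5} cannot be reached from the start state, so discard them.
Start with accepting vs non-accepting: {S0,S3,S4} | {S2}.
Refine {S0,S3,S4} on symbol L: members go to different blocks, giving {S3,S4} and {S0}.
No further refinement is possible. Final partition (3 blocks): {S3,S4} | {S2} | {S0}.
S4 and S3 lie in the same block of the stable partition, so they are equivalent — no string distinguishes them.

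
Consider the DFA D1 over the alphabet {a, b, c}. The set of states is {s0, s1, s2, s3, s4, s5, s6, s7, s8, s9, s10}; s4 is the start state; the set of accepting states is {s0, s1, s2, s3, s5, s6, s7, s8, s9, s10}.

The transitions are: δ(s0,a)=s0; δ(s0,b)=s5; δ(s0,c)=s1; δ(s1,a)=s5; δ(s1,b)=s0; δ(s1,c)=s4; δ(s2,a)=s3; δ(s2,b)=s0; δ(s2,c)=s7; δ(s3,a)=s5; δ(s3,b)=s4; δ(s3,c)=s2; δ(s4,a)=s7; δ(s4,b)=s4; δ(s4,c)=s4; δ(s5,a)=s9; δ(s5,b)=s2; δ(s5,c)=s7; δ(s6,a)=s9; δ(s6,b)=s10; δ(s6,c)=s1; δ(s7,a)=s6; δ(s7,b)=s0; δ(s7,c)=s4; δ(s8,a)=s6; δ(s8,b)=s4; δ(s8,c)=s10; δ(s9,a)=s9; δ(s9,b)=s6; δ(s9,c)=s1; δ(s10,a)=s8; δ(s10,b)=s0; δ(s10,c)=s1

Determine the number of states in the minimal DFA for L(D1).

All states are reachable from the start state.
Initial partition by acceptance: {s0,s1,s2,s3,s5,s6,s7,s8,s9,s10} | {s4}.
Refine {s0,s1,s2,s3,s5,s6,s7,s8,s9,s10} on symbol b: members go to different blocks, giving {s0,s1,s2,s5,s6,s7,s9,s10} and {s3,s8}.
Refine {s0,s1,s2,s5,s6,s7,s9,s10} on symbol a: members go to different blocks, giving {s0,s1,s5,s6,s7,s9} and {s2,s10}.
Refine {s0,s1,s5,s6,s7,s9} on symbol b: members go to different blocks, giving {s0,s1,s7,s9} and {s5,s6}.
Refine {s0,s1,s7,s9} on symbol a: members go to different blocks, giving {s0,s9} and {s1,s7}.
Stable partition: {s0,s9} | {s4} | {s3,s8} | {s2,s10} | {s5,s6} | {s1,s7} — 6 equivalence classes.

6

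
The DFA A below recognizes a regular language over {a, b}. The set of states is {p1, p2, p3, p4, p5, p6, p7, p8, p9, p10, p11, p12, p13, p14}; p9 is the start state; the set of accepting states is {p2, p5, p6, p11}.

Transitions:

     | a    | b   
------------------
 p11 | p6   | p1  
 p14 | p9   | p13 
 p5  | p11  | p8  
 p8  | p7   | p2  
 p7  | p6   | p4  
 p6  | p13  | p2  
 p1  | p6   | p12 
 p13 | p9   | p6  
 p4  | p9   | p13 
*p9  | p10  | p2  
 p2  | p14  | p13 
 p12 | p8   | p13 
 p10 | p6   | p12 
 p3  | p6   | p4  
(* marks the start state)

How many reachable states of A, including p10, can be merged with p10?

First remove the unreachable states {p1,p3,p5,p11}; 10 states remain.
Start with accepting vs non-accepting: {p2,p6} | {p4,p7,p8,p9,p10,p12,p13,p14}.
On input b, block {p2,p6} splits into {p2} and {p6}.
Split {p4,p7,p8,p9,p10,p12,p13,p14} by δ(·,a) → {p4,p8,p9,p12,p13,p14} and {p7,p10}.
Split {p4,p8,p9,p12,p13,p14} by δ(·,a) → {p4,p12,p13,p14} and {p8,p9}.
Refine {p4,p12,p13,p14} on symbol b: members go to different blocks, giving {p4,p12,p14} and {p13}.
Stable partition: {p2} | {p4,p12,p14} | {p6} | {p7,p10} | {p8,p9} | {p13} — 6 equivalence classes.
The equivalence class containing p10 is {p7,p10}, of size 2.

2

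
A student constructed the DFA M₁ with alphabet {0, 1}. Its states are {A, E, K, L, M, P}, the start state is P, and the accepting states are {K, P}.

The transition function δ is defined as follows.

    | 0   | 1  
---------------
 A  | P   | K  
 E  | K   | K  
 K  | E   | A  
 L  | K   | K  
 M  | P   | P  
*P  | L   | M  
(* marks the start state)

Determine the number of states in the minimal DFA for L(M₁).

All states are reachable from the start state.
Start with accepting vs non-accepting: {K,P} | {A,E,L,M}.
Stable partition: {K,P} | {A,E,L,M} — 2 equivalence classes.

2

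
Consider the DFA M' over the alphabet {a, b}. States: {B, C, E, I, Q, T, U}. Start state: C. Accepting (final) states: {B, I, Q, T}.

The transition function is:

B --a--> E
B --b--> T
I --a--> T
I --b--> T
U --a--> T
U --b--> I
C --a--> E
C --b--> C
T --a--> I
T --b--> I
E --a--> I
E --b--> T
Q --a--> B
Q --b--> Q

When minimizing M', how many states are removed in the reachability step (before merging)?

BFS from C reaches {C, E, I, T}; the 3 state(s) B, Q, U are never visited.

3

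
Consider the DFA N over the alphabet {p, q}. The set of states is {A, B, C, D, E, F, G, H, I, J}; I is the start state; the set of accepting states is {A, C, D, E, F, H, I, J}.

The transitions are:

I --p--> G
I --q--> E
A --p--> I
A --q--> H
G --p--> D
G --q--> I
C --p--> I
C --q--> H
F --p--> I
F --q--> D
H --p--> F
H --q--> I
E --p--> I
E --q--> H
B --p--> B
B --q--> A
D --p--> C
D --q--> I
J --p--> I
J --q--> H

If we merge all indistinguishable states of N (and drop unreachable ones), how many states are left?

4

First remove the unreachable states {A,B,J}; 7 states remain.
Start with accepting vs non-accepting: {C,D,E,F,H,I} | {G}.
Split {C,D,E,F,H,I} by δ(·,p) → {C,D,E,F,H} and {I}.
On input p, block {C,D,E,F,H} splits into {C,E,F} and {D,H}.
No further refinement is possible. Final partition (4 blocks): {C,E,F} | {G} | {I} | {D,H}.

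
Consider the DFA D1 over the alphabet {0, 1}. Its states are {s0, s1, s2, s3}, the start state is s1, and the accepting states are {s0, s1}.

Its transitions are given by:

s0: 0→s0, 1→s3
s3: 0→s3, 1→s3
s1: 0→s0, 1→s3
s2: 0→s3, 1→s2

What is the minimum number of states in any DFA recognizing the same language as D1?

First remove the unreachable states {s2}; 3 states remain.
Initial partition by acceptance: {s0,s1} | {s3}.
The partition is now stable with 2 blocks: {s0,s1} | {s3}.

2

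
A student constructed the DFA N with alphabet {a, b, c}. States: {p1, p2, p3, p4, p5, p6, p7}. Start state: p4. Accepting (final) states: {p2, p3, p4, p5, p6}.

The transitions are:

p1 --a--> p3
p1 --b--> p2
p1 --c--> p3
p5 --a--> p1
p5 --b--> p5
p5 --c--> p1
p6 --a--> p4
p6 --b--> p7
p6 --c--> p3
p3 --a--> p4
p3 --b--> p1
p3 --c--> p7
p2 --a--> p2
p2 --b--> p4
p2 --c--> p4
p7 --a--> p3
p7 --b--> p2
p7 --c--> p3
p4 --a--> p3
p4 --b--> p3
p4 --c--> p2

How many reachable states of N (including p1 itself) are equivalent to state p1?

2

Reachable states from the start: {p1,p2,p3,p4,p7}. Unreachable: {p5,p6} — drop them.
Initial partition by acceptance: {p2,p3,p4} | {p1,p7}.
Split {p2,p3,p4} by δ(·,b) → {p2,p4} and {p3}.
Split {p2,p4} by δ(·,a) → {p2} and {p4}.
No further refinement is possible. Final partition (4 blocks): {p2} | {p1,p7} | {p3} | {p4}.
State p1 belongs to the block {p1,p7}, which has 2 states.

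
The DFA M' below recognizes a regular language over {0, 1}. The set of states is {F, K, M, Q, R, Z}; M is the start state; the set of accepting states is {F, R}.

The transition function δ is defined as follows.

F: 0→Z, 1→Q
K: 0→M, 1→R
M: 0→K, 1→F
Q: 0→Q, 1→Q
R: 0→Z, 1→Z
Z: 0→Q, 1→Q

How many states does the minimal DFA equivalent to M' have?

Start with accepting vs non-accepting: {F,R} | {K,M,Q,Z}.
On input 1, block {K,M,Q,Z} splits into {K,M} and {Q,Z}.
The partition is now stable with 3 blocks: {F,R} | {K,M} | {Q,Z}.

3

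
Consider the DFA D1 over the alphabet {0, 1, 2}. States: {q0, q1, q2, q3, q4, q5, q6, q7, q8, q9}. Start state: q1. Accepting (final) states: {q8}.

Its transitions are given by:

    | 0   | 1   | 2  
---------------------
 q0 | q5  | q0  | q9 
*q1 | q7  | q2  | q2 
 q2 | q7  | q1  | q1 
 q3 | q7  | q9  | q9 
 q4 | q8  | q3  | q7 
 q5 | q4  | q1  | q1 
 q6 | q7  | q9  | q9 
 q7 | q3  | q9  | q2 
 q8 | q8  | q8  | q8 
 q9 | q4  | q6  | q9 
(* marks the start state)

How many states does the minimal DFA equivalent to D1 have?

States {q0,q5} cannot be reached from the start state, so discard them.
Start with accepting vs non-accepting: {q8} | {q1,q2,q3,q4,q6,q7,q9}.
On input 0, block {q1,q2,q3,q4,q6,q7,q9} splits into {q1,q2,q3,q6,q7,q9} and {q4}.
Refine {q1,q2,q3,q6,q7,q9} on symbol 0: members go to different blocks, giving {q1,q2,q3,q6,q7} and {q9}.
Refine {q1,q2,q3,q6,q7} on symbol 1: members go to different blocks, giving {q3,q6,q7} and {q1,q2}.
Refine {q3,q6,q7} on symbol 2: members go to different blocks, giving {q3,q6} and {q7}.
Stable partition: {q8} | {q3,q6} | {q4} | {q9} | {q1,q2} | {q7} — 6 equivalence classes.

6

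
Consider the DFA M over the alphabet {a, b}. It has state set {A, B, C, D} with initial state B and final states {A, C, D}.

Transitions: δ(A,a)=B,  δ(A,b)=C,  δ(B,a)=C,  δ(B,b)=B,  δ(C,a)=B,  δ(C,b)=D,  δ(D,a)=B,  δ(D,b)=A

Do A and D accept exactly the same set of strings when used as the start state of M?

Every state is reachable, so we keep all 4.
Initial partition by acceptance: {A,C,D} | {B}.
No further refinement is possible. Final partition (2 blocks): {A,C,D} | {B}.
A and D lie in the same block of the stable partition, so they are equivalent — no string distinguishes them.

Yes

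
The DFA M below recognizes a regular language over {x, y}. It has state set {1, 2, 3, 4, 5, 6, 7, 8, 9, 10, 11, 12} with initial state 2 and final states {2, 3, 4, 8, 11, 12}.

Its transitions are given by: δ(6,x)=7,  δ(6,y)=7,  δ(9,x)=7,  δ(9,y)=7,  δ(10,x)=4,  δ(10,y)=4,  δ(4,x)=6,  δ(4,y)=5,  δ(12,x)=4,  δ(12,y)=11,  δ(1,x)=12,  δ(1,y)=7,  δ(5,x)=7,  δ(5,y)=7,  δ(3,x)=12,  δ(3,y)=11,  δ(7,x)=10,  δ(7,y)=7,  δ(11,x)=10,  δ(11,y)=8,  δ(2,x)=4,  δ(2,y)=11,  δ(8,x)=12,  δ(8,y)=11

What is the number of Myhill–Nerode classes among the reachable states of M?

7

Reachable states from the start: {2,4,5,6,7,8,10,11,12}. Unreachable: {1,3,9} — drop them.
Start with accepting vs non-accepting: {2,4,8,11,12} | {5,6,7,10}.
Split {2,4,8,11,12} by δ(·,x) → {2,8,12} and {4,11}.
Refine {2,8,12} on symbol x: members go to different blocks, giving {2,12} and {8}.
Refine {5,6,7,10} on symbol x: members go to different blocks, giving {5,6,7} and {10}.
On input x, block {5,6,7} splits into {5,6} and {7}.
Refine {4,11} on symbol x: members go to different blocks, giving {4} and {11}.
Stable partition: {2,12} | {5,6} | {4} | {8} | {10} | {7} | {11} — 7 equivalence classes.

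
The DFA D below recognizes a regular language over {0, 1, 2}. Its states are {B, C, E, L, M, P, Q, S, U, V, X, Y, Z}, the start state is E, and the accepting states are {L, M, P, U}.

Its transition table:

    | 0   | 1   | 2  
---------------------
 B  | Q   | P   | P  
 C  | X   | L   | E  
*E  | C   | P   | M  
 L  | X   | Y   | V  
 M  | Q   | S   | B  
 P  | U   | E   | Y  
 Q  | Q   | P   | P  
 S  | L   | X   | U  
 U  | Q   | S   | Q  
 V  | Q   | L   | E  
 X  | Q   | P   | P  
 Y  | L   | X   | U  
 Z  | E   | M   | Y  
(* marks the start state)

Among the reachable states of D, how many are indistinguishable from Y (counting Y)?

Reachable states from the start: {B,C,E,L,M,P,Q,S,U,V,X,Y}. Unreachable: {Z} — drop them.
Initial partition by acceptance: {L,M,P,U} | {B,C,E,Q,S,V,X,Y}.
Split {L,M,P,U} by δ(·,0) → {L,M,U} and {P}.
Split {B,C,E,Q,S,V,X,Y} by δ(·,0) → {B,C,E,Q,V,X} and {S,Y}.
Refine {B,C,E,Q,V,X} on symbol 1: members go to different blocks, giving {B,E,Q,X} and {C,V}.
Split {L,M,U} by δ(·,2) → {M,U} and {L}.
Split {B,E,Q,X} by δ(·,0) → {B,Q,X} and {E}.
Stable partition: {M,U} | {B,Q,X} | {P} | {S,Y} | {C,V} | {L} | {E} — 7 equivalence classes.
State Y belongs to the block {S,Y}, which has 2 states.

2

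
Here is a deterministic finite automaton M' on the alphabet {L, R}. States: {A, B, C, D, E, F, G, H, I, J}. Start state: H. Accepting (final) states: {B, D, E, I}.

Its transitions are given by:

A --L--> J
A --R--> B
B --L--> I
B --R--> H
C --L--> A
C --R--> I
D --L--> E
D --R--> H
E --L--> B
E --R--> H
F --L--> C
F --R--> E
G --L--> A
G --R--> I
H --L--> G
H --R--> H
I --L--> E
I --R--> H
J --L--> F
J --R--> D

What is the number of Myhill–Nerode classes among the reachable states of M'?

3

Start with accepting vs non-accepting: {B,D,E,I} | {A,C,F,G,H,J}.
Refine {A,C,F,G,H,J} on symbol R: members go to different blocks, giving {A,C,F,G,J} and {H}.
The partition is now stable with 3 blocks: {B,D,E,I} | {A,C,F,G,J} | {H}.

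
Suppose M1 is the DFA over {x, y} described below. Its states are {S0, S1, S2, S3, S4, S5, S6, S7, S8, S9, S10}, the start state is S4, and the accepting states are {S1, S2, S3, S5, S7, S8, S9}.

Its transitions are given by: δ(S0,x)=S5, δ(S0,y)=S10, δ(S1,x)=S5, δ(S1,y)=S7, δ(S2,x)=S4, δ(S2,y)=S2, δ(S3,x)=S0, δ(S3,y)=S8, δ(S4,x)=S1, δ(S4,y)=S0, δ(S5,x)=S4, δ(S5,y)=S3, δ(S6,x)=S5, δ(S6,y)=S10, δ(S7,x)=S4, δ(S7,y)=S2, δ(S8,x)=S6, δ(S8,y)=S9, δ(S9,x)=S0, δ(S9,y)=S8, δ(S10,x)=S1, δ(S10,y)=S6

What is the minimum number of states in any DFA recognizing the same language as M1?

All states are reachable from the start state.
Initial partition by acceptance: {S1,S2,S3,S5,S7,S8,S9} | {S0,S4,S6,S10}.
On input x, block {S1,S2,S3,S5,S7,S8,S9} splits into {S2,S3,S5,S7,S8,S9} and {S1}.
On input x, block {S0,S4,S6,S10} splits into {S0,S6} and {S4,S10}.
On input x, block {S2,S3,S5,S7,S8,S9} splits into {S2,S5,S7} and {S3,S8,S9}.
Refine {S2,S5,S7} on symbol y: members go to different blocks, giving {S2,S7} and {S5}.
Stable partition: {S2,S7} | {S0,S6} | {S1} | {S4,S10} | {S3,S8,S9} | {S5} — 6 equivalence classes.

6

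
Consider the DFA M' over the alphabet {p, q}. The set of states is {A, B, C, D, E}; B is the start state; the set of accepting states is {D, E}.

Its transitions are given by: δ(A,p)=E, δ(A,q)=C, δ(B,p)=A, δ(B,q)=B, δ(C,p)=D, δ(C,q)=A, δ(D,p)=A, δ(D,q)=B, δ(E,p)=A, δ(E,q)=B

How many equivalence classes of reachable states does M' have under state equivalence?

P0 = {D,E} | {A,B,C}.
On input p, block {A,B,C} splits into {A,C} and {B}.
The partition is now stable with 3 blocks: {D,E} | {A,C} | {B}.

3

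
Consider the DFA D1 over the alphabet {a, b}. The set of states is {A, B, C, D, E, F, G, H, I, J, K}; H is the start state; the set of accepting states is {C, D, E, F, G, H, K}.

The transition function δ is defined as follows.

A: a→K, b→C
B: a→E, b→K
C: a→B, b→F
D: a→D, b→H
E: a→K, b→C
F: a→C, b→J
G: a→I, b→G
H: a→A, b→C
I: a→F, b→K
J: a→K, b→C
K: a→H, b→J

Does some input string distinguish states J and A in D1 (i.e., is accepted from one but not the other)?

No

First remove the unreachable states {D,G,I}; 8 states remain.
Initial partition by acceptance: {C,E,F,H,K} | {A,B,J}.
Refine {C,E,F,H,K} on symbol a: members go to different blocks, giving {E,F,K} and {C,H}.
Refine {E,F,K} on symbol a: members go to different blocks, giving {F,K} and {E}.
Refine {A,B,J} on symbol a: members go to different blocks, giving {A,J} and {B}.
On input a, block {C,H} splits into {C} and {H}.
Refine {F,K} on symbol a: members go to different blocks, giving {F} and {K}.
Stable partition: {F} | {A,J} | {C} | {E} | {B} | {H} | {K} — 7 equivalence classes.
J and A lie in the same block of the stable partition, so they are equivalent — no string distinguishes them.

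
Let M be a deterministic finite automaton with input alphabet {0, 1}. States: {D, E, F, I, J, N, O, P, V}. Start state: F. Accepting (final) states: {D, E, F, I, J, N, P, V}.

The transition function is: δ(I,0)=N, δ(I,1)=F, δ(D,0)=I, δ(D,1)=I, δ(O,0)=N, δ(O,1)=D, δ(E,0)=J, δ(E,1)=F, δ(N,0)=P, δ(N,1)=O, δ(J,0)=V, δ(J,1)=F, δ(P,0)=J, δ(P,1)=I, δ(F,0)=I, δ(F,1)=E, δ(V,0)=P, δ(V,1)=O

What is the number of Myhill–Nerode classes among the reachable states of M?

All states are reachable from the start state.
Initial partition by acceptance: {D,E,F,I,J,N,P,V} | {O}.
On input 1, block {D,E,F,I,J,N,P,V} splits into {D,E,F,I,J,P} and {N,V}.
Split {D,E,F,I,J,P} by δ(·,0) → {D,E,F,P} and {I,J}.
Refine {D,E,F,P} on symbol 1: members go to different blocks, giving {E,F} and {D,P}.
The partition is now stable with 5 blocks: {E,F} | {O} | {N,V} | {I,J} | {D,P}.

5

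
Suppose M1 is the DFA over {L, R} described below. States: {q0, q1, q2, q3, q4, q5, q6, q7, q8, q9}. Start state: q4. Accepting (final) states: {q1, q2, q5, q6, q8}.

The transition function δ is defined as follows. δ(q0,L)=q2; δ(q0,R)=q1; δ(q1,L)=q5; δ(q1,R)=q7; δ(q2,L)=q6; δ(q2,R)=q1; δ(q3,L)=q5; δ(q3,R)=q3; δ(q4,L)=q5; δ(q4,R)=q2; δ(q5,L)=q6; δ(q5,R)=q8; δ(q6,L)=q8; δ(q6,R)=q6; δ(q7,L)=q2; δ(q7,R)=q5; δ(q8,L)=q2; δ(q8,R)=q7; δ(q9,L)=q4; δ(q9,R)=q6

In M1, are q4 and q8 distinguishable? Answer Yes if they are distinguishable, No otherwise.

States {q0,q3,q9} cannot be reached from the start state, so discard them.
Start with accepting vs non-accepting: {q1,q2,q5,q6,q8} | {q4,q7}.
Refine {q1,q2,q5,q6,q8} on symbol R: members go to different blocks, giving {q2,q5,q6} and {q1,q8}.
Refine {q2,q5,q6} on symbol L: members go to different blocks, giving {q2,q5} and {q6}.
Stable partition: {q2,q5} | {q4,q7} | {q1,q8} | {q6} — 4 equivalence classes.
q4 and q8 end up in different blocks, so they are distinguishable. For instance, the string 'ε' is accepted from only q8.

Yes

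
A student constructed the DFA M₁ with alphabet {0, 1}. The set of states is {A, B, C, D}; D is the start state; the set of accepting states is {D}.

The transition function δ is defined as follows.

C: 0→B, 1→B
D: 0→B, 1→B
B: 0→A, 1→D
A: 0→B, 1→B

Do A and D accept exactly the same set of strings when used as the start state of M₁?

No

Reachable states from the start: {A,B,D}. Unreachable: {C} — drop them.
Initial partition by acceptance: {D} | {A,B}.
Refine {A,B} on symbol 1: members go to different blocks, giving {A} and {B}.
The partition is now stable with 3 blocks: {D} | {A} | {B}.
A and D end up in different blocks, so they are distinguishable. For instance, the string 'ε' is accepted from only D.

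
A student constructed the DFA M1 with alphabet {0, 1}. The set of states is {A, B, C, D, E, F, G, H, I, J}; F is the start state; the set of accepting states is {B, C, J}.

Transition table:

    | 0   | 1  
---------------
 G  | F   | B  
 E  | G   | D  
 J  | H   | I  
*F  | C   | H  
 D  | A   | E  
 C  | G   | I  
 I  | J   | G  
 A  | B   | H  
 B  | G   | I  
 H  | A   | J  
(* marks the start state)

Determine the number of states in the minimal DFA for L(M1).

3

States {D,E} cannot be reached from the start state, so discard them.
P0 = {B,C,J} | {A,F,G,H,I}.
Split {A,F,G,H,I} by δ(·,0) → {A,F,I} and {G,H}.
The partition is now stable with 3 blocks: {B,C,J} | {A,F,I} | {G,H}.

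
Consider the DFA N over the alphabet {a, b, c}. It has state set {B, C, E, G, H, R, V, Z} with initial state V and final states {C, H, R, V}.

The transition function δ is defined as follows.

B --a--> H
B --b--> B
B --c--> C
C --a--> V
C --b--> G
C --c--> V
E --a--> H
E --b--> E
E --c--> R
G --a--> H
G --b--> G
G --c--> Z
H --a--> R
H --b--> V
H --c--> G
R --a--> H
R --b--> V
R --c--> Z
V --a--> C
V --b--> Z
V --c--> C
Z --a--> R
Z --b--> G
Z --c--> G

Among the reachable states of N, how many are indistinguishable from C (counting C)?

2

Reachable states from the start: {C,G,H,R,V,Z}. Unreachable: {B,E} — drop them.
Start with accepting vs non-accepting: {C,H,R,V} | {G,Z}.
On input b, block {C,H,R,V} splits into {H,R} and {C,V}.
Stable partition: {H,R} | {G,Z} | {C,V} — 3 equivalence classes.
State C belongs to the block {C,V}, which has 2 states.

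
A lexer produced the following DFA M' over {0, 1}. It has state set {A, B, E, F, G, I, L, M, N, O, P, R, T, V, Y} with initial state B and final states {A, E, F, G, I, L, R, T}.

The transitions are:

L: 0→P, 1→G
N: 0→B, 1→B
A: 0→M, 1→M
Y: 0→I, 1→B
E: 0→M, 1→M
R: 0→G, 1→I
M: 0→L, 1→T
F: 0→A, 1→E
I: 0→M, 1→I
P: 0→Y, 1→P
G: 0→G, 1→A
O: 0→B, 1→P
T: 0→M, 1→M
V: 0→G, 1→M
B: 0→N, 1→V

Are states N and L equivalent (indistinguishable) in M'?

No

First remove the unreachable states {E,F,O,R}; 11 states remain.
P0 = {A,G,I,L,T} | {B,M,N,P,V,Y}.
Split {A,G,I,L,T} by δ(·,0) → {A,I,L,T} and {G}.
Refine {A,I,L,T} on symbol 1: members go to different blocks, giving {A,T} and {L} and {I}.
Split {B,M,N,P,V,Y} by δ(·,0) → {B,N,P} and {M} and {Y} and {V}.
On input 0, block {B,N,P} splits into {B,N} and {P}.
On input 1, block {B,N} splits into {N} and {B}.
The partition is now stable with 10 blocks: {A,T} | {N} | {G} | {L} | {I} | {M} | {Y} | {V} | {P} | {B}.
N and L end up in different blocks, so they are distinguishable. For instance, the string 'ε' is accepted from only L.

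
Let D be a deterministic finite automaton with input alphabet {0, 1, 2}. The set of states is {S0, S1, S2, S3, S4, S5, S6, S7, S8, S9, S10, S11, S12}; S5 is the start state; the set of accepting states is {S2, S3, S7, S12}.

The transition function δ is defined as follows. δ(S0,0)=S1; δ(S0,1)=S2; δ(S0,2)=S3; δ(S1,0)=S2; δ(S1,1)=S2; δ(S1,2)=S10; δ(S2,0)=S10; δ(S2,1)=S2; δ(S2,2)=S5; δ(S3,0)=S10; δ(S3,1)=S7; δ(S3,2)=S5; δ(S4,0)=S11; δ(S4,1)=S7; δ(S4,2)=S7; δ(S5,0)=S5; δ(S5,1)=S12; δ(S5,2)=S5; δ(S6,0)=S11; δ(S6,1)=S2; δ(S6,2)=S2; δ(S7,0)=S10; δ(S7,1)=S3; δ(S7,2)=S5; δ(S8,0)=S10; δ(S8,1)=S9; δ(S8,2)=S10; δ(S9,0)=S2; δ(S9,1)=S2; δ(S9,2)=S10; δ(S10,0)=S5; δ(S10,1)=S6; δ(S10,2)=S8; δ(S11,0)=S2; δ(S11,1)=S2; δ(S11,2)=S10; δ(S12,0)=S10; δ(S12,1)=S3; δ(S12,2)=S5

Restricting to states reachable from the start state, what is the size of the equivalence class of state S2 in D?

4

States {S0,S1,S4} cannot be reached from the start state, so discard them.
Start with accepting vs non-accepting: {S2,S3,S7,S12} | {S5,S6,S8,S9,S10,S11}.
Refine {S5,S6,S8,S9,S10,S11} on symbol 0: members go to different blocks, giving {S5,S6,S8,S10} and {S9,S11}.
Split {S5,S6,S8,S10} by δ(·,0) → {S5,S8,S10} and {S6}.
Split {S5,S8,S10} by δ(·,1) → {S5} and {S8} and {S10}.
Stable partition: {S2,S3,S7,S12} | {S5} | {S9,S11} | {S6} | {S8} | {S10} — 6 equivalence classes.
State S2 belongs to the block {S2,S3,S7,S12}, which has 4 states.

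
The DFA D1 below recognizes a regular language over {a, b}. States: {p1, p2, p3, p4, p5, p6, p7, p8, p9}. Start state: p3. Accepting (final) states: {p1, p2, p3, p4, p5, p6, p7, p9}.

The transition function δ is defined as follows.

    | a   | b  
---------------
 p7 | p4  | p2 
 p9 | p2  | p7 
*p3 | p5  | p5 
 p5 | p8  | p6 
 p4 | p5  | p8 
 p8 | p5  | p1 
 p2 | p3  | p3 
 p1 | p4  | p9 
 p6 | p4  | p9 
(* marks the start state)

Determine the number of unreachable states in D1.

0

Every one of the 9 states is reachable from p3.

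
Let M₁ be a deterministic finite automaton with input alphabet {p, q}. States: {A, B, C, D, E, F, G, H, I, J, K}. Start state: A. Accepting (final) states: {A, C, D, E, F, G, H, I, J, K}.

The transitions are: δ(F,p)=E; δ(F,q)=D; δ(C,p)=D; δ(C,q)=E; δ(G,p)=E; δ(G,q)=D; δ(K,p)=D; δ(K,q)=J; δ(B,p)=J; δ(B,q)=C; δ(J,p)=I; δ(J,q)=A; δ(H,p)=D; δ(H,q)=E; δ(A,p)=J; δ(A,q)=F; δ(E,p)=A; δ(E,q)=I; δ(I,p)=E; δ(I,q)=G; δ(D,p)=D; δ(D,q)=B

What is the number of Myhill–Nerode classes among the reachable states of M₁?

Reachable states from the start: {A,B,C,D,E,F,G,I,J}. Unreachable: {H,K} — drop them.
P0 = {A,C,D,E,F,G,I,J} | {B}.
Split {A,C,D,E,F,G,I,J} by δ(·,q) → {A,C,E,F,G,I,J} and {D}.
On input p, block {A,C,E,F,G,I,J} splits into {A,E,F,G,I,J} and {C}.
Split {A,E,F,G,I,J} by δ(·,q) → {A,E,I,J} and {F,G}.
Split {A,E,I,J} by δ(·,q) → {A,I} and {E,J}.
Stable partition: {A,I} | {B} | {D} | {C} | {F,G} | {E,J} — 6 equivalence classes.

6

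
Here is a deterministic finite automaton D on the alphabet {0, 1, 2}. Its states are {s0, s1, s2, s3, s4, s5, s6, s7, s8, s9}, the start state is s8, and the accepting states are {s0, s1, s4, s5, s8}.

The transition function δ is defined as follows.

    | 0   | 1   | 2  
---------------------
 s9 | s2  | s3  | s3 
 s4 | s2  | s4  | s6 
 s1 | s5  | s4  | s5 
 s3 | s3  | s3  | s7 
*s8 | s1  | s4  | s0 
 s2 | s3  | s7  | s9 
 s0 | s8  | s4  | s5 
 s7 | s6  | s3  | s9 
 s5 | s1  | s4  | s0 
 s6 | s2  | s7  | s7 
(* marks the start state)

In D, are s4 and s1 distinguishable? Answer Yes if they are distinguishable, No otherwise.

P0 = {s0,s1,s4,s5,s8} | {s2,s3,s6,s7,s9}.
On input 0, block {s0,s1,s4,s5,s8} splits into {s0,s1,s5,s8} and {s4}.
No further refinement is possible. Final partition (3 blocks): {s0,s1,s5,s8} | {s2,s3,s6,s7,s9} | {s4}.
s4 and s1 end up in different blocks, so they are distinguishable. For instance, the string '0' is accepted from only s1.

Yes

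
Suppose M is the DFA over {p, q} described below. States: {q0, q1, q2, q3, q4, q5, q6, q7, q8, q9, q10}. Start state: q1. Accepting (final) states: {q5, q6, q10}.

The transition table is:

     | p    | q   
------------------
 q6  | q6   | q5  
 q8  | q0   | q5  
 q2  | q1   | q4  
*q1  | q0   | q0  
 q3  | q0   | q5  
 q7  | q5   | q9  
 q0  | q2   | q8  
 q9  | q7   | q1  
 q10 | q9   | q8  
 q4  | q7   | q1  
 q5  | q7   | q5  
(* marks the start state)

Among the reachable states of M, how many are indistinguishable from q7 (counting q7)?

First remove the unreachable states {q3,q6,q10}; 8 states remain.
P0 = {q5} | {q0,q1,q2,q4,q7,q8,q9}.
Refine {q0,q1,q2,q4,q7,q8,q9} on symbol p: members go to different blocks, giving {q0,q1,q2,q4,q8,q9} and {q7}.
Split {q0,q1,q2,q4,q8,q9} by δ(·,p) → {q0,q1,q2,q8} and {q4,q9}.
Split {q0,q1,q2,q8} by δ(·,q) → {q0,q1} and {q2} and {q8}.
Split {q0,q1} by δ(·,p) → {q0} and {q1}.
The partition is now stable with 7 blocks: {q5} | {q0} | {q7} | {q4,q9} | {q2} | {q8} | {q1}.
The equivalence class containing q7 is {q7}, of size 1.

1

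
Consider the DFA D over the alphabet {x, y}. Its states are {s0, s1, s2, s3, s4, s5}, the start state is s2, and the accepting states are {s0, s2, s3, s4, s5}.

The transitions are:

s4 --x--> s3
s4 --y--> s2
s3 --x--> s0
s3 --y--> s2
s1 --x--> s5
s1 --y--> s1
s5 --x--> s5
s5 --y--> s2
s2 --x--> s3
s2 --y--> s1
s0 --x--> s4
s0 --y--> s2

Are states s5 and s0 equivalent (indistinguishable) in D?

Yes

Initial partition by acceptance: {s0,s2,s3,s4,s5} | {s1}.
Refine {s0,s2,s3,s4,s5} on symbol y: members go to different blocks, giving {s0,s3,s4,s5} and {s2}.
Stable partition: {s0,s3,s4,s5} | {s1} | {s2} — 3 equivalence classes.
s5 and s0 lie in the same block of the stable partition, so they are equivalent — no string distinguishes them.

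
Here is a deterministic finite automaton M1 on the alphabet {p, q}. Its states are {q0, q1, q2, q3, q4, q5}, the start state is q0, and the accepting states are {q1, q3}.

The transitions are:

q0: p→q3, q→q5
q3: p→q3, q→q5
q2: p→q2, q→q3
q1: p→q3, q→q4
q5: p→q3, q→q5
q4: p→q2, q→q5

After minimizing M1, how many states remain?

2

States {q1,q2,q4} cannot be reached from the start state, so discard them.
P0 = {q3} | {q0,q5}.
The partition is now stable with 2 blocks: {q3} | {q0,q5}.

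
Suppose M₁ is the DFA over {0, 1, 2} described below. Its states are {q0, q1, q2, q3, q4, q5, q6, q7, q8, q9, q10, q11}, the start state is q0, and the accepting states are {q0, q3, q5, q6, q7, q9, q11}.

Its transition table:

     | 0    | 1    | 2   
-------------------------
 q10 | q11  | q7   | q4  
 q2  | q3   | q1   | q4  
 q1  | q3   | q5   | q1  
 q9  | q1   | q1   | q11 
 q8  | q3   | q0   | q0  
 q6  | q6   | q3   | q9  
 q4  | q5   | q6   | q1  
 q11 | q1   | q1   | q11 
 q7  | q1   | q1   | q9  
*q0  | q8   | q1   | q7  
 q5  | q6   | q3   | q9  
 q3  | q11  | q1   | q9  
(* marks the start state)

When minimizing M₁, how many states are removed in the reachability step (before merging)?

No path from q0 leads to q2, q4, q10; the other 9 states are all reachable.

3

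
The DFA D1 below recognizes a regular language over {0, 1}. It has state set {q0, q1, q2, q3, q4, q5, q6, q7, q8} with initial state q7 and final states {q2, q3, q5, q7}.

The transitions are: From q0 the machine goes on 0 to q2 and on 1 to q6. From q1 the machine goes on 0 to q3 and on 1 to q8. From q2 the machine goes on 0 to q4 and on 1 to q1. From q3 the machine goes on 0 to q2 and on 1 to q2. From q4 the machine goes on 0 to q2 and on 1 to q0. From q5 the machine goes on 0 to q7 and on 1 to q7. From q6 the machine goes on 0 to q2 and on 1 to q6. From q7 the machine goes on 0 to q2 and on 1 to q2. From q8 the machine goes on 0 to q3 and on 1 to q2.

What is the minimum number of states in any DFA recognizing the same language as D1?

5

States {q5} cannot be reached from the start state, so discard them.
Initial partition by acceptance: {q2,q3,q7} | {q0,q1,q4,q6,q8}.
Refine {q2,q3,q7} on symbol 0: members go to different blocks, giving {q3,q7} and {q2}.
Refine {q0,q1,q4,q6,q8} on symbol 0: members go to different blocks, giving {q0,q4,q6} and {q1,q8}.
On input 1, block {q1,q8} splits into {q1} and {q8}.
The partition is now stable with 5 blocks: {q3,q7} | {q0,q4,q6} | {q2} | {q1} | {q8}.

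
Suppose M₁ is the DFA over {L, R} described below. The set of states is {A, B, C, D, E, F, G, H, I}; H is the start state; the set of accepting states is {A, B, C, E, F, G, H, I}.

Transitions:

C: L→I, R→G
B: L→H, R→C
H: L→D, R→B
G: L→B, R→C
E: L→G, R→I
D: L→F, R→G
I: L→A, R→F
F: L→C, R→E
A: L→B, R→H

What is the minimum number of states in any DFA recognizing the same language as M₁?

9

Start with accepting vs non-accepting: {A,B,C,E,F,G,H,I} | {D}.
Split {A,B,C,E,F,G,H,I} by δ(·,L) → {A,B,C,E,F,G,I} and {H}.
Refine {A,B,C,E,F,G,I} on symbol L: members go to different blocks, giving {A,C,E,F,G,I} and {B}.
On input L, block {A,C,E,F,G,I} splits into {C,E,F,I} and {A,G}.
Split {C,E,F,I} by δ(·,L) → {C,F} and {E,I}.
Refine {C,F} on symbol L: members go to different blocks, giving {C} and {F}.
On input R, block {A,G} splits into {A} and {G}.
Refine {E,I} on symbol L: members go to different blocks, giving {E} and {I}.
Stable partition: {C} | {D} | {H} | {B} | {A} | {E} | {F} | {G} | {I} — 9 equivalence classes.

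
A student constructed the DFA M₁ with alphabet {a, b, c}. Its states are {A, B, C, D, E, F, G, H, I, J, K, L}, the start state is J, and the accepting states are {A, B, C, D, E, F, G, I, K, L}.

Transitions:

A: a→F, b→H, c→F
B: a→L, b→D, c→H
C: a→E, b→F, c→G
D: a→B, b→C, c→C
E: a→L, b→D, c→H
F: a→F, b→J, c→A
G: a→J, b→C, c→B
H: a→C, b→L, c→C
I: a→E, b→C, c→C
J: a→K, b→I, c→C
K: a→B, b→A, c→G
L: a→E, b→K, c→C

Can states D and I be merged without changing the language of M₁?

Initial partition by acceptance: {A,B,C,D,E,F,G,I,K,L} | {H,J}.
On input a, block {A,B,C,D,E,F,G,I,K,L} splits into {A,B,C,D,E,F,I,K,L} and {G}.
On input b, block {A,B,C,D,E,F,I,K,L} splits into {B,C,D,E,I,K,L} and {A,F}.
On input b, block {B,C,D,E,I,K,L} splits into {B,D,E,I,L} and {C,K}.
On input b, block {B,D,E,I,L} splits into {D,I,L} and {B,E}.
Stable partition: {D,I,L} | {H,J} | {G} | {A,F} | {C,K} | {B,E} — 6 equivalence classes.
D and I lie in the same block of the stable partition, so they are equivalent — no string distinguishes them.

Yes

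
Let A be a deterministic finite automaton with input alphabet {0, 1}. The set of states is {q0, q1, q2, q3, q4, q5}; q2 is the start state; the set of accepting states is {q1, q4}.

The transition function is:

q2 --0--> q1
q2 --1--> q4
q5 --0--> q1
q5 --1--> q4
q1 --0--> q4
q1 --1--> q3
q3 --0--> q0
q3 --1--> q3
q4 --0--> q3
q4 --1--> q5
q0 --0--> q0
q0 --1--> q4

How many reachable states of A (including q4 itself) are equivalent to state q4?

Initial partition by acceptance: {q1,q4} | {q0,q2,q3,q5}.
On input 0, block {q1,q4} splits into {q1} and {q4}.
Refine {q0,q2,q3,q5} on symbol 0: members go to different blocks, giving {q0,q3} and {q2,q5}.
Split {q0,q3} by δ(·,1) → {q0} and {q3}.
No further refinement is possible. Final partition (5 blocks): {q1} | {q0} | {q4} | {q2,q5} | {q3}.
State q4 belongs to the block {q4}, which has 1 states.

1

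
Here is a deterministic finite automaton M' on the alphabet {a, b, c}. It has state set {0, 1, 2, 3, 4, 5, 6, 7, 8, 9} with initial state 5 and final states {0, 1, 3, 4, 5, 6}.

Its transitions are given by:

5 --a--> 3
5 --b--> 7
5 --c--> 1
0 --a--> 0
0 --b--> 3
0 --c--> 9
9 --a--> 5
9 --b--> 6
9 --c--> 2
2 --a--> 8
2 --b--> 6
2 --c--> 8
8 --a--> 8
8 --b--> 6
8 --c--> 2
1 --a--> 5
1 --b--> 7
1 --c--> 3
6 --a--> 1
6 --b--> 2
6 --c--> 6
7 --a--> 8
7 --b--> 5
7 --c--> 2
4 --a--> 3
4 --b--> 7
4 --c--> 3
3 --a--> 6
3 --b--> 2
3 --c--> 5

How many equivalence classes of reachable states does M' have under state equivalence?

States {0,4,9} cannot be reached from the start state, so discard them.
Initial partition by acceptance: {1,3,5,6} | {2,7,8}.
No further refinement is possible. Final partition (2 blocks): {1,3,5,6} | {2,7,8}.

2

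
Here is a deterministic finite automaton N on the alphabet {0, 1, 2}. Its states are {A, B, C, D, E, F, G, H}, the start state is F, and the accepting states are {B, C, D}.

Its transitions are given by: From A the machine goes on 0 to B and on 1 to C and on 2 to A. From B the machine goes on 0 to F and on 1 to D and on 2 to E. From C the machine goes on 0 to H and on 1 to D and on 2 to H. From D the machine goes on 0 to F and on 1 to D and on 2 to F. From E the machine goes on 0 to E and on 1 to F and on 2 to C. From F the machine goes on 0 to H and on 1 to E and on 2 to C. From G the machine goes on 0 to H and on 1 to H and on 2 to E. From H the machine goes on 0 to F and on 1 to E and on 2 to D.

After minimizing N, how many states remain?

2

First remove the unreachable states {A,B,G}; 5 states remain.
Start with accepting vs non-accepting: {C,D} | {E,F,H}.
Stable partition: {C,D} | {E,F,H} — 2 equivalence classes.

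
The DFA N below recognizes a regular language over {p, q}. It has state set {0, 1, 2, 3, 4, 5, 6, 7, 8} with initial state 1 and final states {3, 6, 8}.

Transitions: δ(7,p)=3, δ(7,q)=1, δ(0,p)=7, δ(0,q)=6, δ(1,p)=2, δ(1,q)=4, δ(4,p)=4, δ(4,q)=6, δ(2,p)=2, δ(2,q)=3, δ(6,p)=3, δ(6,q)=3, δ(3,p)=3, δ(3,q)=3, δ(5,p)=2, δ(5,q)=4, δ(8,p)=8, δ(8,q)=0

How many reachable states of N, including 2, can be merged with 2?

States {0,5,7,8} cannot be reached from the start state, so discard them.
Start with accepting vs non-accepting: {3,6} | {1,2,4}.
Refine {1,2,4} on symbol q: members go to different blocks, giving {2,4} and {1}.
No further refinement is possible. Final partition (3 blocks): {3,6} | {2,4} | {1}.
The equivalence class containing 2 is {2,4}, of size 2.

2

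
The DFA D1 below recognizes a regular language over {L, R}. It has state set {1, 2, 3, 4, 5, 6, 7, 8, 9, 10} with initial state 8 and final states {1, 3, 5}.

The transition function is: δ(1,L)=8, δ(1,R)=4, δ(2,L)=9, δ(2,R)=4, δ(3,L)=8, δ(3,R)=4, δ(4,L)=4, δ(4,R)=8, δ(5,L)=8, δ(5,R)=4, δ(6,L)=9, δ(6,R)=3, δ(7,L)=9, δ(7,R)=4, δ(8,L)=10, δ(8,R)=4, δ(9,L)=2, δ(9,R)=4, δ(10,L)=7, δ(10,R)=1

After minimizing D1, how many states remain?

States {3,5,6} cannot be reached from the start state, so discard them.
P0 = {1} | {2,4,7,8,9,10}.
Split {2,4,7,8,9,10} by δ(·,R) → {2,4,7,8,9} and {10}.
Refine {2,4,7,8,9} on symbol L: members go to different blocks, giving {2,4,7,9} and {8}.
Refine {2,4,7,9} on symbol R: members go to different blocks, giving {2,7,9} and {4}.
No further refinement is possible. Final partition (5 blocks): {1} | {2,7,9} | {10} | {8} | {4}.

5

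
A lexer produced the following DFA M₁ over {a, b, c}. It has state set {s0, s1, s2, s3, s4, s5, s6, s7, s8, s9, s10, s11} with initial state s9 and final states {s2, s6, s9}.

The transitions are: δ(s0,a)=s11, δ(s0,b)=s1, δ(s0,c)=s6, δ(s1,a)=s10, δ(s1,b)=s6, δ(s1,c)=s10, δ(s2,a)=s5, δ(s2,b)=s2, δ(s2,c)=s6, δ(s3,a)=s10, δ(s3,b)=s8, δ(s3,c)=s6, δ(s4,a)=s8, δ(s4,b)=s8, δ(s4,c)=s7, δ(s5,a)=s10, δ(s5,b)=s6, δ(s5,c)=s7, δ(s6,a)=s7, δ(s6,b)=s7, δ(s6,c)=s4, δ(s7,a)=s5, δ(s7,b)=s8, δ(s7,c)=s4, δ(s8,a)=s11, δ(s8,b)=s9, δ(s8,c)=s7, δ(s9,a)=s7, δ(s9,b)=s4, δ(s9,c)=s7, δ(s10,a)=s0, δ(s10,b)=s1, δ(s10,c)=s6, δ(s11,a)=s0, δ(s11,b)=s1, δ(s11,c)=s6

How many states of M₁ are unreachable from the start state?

2

No path from s9 leads to s2, s3; the other 10 states are all reachable.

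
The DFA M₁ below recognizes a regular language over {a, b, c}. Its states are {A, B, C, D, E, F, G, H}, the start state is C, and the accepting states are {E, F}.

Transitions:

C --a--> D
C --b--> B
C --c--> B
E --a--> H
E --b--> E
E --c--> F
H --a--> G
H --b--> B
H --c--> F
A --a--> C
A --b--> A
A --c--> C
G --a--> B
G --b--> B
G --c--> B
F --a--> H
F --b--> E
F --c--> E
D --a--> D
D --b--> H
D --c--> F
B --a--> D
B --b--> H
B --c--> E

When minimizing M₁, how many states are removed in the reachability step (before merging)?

1

Starting at C and following transitions, the reachable set is {B, C, D, E, F, G, H}. That leaves A unreachable — 1 in total.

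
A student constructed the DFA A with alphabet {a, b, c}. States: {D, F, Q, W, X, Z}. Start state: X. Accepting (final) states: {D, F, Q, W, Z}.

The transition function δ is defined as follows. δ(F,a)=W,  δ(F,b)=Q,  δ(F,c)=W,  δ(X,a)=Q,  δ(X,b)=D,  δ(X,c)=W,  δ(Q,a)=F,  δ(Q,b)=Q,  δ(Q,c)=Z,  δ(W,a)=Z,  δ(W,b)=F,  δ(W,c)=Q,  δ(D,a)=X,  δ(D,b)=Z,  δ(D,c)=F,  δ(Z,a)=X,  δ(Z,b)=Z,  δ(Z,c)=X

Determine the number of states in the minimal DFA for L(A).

Initial partition by acceptance: {D,F,Q,W,Z} | {X}.
Split {D,F,Q,W,Z} by δ(·,a) → {F,Q,W} and {D,Z}.
Refine {F,Q,W} on symbol a: members go to different blocks, giving {F,Q} and {W}.
On input a, block {F,Q} splits into {F} and {Q}.
Split {D,Z} by δ(·,c) → {Z} and {D}.
Stable partition: {F} | {X} | {Z} | {W} | {Q} | {D} — 6 equivalence classes.

6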